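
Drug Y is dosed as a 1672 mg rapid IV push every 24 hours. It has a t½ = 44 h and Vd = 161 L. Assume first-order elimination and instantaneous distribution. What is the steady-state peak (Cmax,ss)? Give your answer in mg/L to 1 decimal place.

k = ln2/t½ = ln2/44 ≈ 0.015753 h⁻¹; fraction remaining f = e^(−kτ) = e^(−0.015753×24) ≈ 0.6852.
Accumulation ratio R = 1/(1 − f) ≈ 1/0.3148 ≈ 3.1766.
Single-dose peak C₀ = D/Vd = 1672/161 ≈ 10.385 mg/L.
Steady-state peak Cmax,ss = C₀·R ≈ 10.385 × 3.1766 ≈ 32.989 mg/L.

33.0 mg/L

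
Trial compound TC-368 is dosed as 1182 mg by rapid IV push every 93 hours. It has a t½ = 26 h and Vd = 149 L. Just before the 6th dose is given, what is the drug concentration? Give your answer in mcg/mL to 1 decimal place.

0.7 mcg/mL

f = (1/2)^(τ/t½) = (1/2)^(93/26) ≈ 0.0838.
C₀ = D/Vd = 1182/149 ≈ 7.933 mcg/mL.
Before the 6th dose, 5 doses have been given. Superposition: Cmin = C₀·(f + f² + … + f^5).
≈ 7.933 × (0.0838 + 0.0070 + 0.0006 + 0.0000 + 0.0000) ≈ 7.933 × 0.0914 ≈ 0.725 mcg/mL.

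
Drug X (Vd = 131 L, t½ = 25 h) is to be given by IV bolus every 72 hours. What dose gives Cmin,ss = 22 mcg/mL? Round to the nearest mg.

18334 mg

τ/t½ = 72/25 ≈ 2.88, so f = (1/2)^(72/25) ≈ 0.135842.
Cmin,ss = (D/Vd)·f/(1−f), so D = Cmin,ss·Vd·(1−f)/f.
D = 22 × 131 × (1−f)/f ≈ 22 × 131 × 6.36149 ≈ 18333.81 mg.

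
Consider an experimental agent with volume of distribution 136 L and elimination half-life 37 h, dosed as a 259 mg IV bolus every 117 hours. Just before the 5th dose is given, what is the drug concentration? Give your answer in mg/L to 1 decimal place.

0.2 mg/L

f = (1/2)^(τ/t½) = (1/2)^(117/37) ≈ 0.1117.
C₀ = D/Vd = 259/136 ≈ 1.904 mg/L.
Before the 5th dose, 4 doses have been given. Superposition: Cmin = C₀·(f + f² + … + f^4).
≈ 1.904 × (0.1117 + 0.0125 + 0.0014 + 0.0002) ≈ 1.904 × 0.1258 ≈ 0.240 mg/L.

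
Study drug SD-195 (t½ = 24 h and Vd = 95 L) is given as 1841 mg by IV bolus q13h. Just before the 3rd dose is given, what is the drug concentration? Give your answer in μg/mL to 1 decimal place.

22.5 μg/mL

f = (1/2)^(τ/t½) = (1/2)^(13/24) ≈ 0.6870.
C₀ = D/Vd = 1841/95 ≈ 19.379 μg/mL.
Before the 3rd dose, 2 doses have been given. Superposition: Cmin = C₀·(f + f²).
≈ 19.379 × (0.6870 + 0.4720) ≈ 19.379 × 1.1590 ≈ 22.460 μg/mL.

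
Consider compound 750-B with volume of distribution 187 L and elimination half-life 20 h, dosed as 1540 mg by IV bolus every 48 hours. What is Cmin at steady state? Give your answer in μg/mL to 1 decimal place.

Over one 48-h interval, 48/20 ≈ 2.4 half-lives elapse, leaving f ≈ 0.1895 of each dose.
At steady state, accumulation factor R = 1/(1 − e^(−kτ)) ≈ 1.2338.
Single-dose peak C₀ = D/Vd = 1540/187 ≈ 8.235 μg/mL.
Cmax,ss = C₀/(1 − f) ≈ 8.235/0.8105 ≈ 10.160 μg/mL.
Steady-state trough Cmin,ss = Cmax,ss·f ≈ 10.160 × 0.1895 ≈ 1.925 μg/mL.

1.9 μg/mL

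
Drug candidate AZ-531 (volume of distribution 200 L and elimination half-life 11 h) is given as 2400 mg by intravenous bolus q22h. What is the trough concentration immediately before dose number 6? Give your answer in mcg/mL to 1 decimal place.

f = (1/2)^(τ/t½) = (1/2)^(22/11) ≈ 0.2500.
C₀ = D/Vd = 2400/200 ≈ 12.000 mcg/mL.
Before the 6th dose, 5 doses have been given. Superposition: Cmin = C₀·(f + f² + … + f^5).
≈ 12.000 × (0.2500 + 0.0625 + 0.0156 + 0.0039 + 0.0010) ≈ 12.000 × 0.3330 ≈ 3.996 mcg/mL.

4.0 mcg/mL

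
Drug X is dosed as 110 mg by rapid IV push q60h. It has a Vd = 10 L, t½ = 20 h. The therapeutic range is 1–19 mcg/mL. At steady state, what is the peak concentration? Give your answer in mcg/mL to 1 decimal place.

τ = 60 h = 3 half-lives, so f = (1/2)^3 = 0.125.
Accumulation ratio R = 1/(1 − f) = 1/0.875 = 8/7.
Single-dose peak C₀ = D/Vd = 110/10 = 11 mcg/mL.
Steady-state peak Cmax,ss = C₀·R = 11 × 8/7 ≈ 12.571 mcg/mL.
Peak 12.6 mcg/mL vs MTC 19 mcg/mL: below toxic threshold.

12.6 mcg/mL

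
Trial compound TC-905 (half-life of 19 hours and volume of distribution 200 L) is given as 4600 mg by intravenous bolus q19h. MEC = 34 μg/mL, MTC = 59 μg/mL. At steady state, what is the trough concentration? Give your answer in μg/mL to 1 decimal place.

23.0 μg/mL

τ = 19 h = 1 half-life, so f = (1/2)^1 = 0.5.
Accumulation ratio R = 1/(1 − f) = 1/0.5 = 2/1.
Single-dose peak C₀ = D/Vd = 4600/200 = 23 μg/mL.
Steady-state peak Cmax,ss = C₀·R = 23 × 2/1 ≈ 46.000 μg/mL.
Steady-state trough Cmin,ss = Cmax,ss·f ≈ 46.000 × 0.5 ≈ 23.000 μg/mL.
Trough 23.0 μg/mL vs MEC 34 μg/mL: subtherapeutic.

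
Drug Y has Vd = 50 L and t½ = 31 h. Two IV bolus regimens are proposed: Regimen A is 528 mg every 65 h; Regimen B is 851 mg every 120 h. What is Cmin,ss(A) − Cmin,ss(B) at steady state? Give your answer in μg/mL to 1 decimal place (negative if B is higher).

2.0 μg/mL

Regimen A: f = (1/2)^(65/31) ≈ 0.2338; Cmin,ss = (528/50)·f/(1−f) ≈ 3.222 μg/mL.
Regimen B: f = (1/2)^(120/31) ≈ 0.0683; Cmin,ss = (851/50)·f/(1−f) ≈ 1.248 μg/mL.
Difference ≈ 3.222 − 1.248 ≈ 1.974 μg/mL.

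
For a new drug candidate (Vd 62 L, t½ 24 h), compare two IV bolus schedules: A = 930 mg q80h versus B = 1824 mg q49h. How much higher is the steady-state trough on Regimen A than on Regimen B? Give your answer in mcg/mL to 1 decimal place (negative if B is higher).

-7.8 mcg/mL

Regimen A: f = (1/2)^(80/24) ≈ 0.0992; Cmin,ss = (930/62)·f/(1−f) ≈ 1.652 mcg/mL.
Regimen B: f = (1/2)^(49/24) ≈ 0.2429; Cmin,ss = (1824/62)·f/(1−f) ≈ 9.439 mcg/mL.
Difference ≈ 1.652 − 9.439 ≈ -7.787 mcg/mL.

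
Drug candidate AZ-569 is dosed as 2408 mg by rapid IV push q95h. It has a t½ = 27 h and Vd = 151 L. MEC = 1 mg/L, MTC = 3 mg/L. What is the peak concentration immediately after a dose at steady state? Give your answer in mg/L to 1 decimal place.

17.5 mg/L

Over one 95-h interval, 95/27 ≈ 3.5185 half-lives elapse, leaving f ≈ 0.0873 of each dose.
Accumulation ratio R = 1/(1 − f) ≈ 1/0.9127 ≈ 1.0957.
Each bolus raises the concentration by D/Vd = 2408/151 ≈ 15.947 mg/L.
Steady-state peak Cmax,ss = C₀·R ≈ 15.947 × 1.0957 ≈ 17.473 mg/L.
Peak 17.5 mg/L vs MTC 3 mg/L: exceeds toxic threshold.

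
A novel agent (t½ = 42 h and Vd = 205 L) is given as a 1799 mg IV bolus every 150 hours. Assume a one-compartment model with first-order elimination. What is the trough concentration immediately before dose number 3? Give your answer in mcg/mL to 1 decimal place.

f = (1/2)^(τ/t½) = (1/2)^(150/42) ≈ 0.0841.
C₀ = D/Vd = 1799/205 ≈ 8.776 mcg/mL.
Before the 3rd dose, 2 doses have been given. Superposition: Cmin = C₀·(f + f²).
≈ 8.776 × (0.0841 + 0.0071) ≈ 8.776 × 0.0912 ≈ 0.800 mcg/mL.

0.8 mcg/mL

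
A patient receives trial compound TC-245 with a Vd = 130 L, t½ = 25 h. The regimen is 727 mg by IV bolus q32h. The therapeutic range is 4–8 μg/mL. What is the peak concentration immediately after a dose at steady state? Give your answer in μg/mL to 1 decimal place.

τ/t½ = 32/25 ≈ 1.28, so fraction remaining f = (1/2)^(32/25) ≈ 0.4118.
Accumulation ratio R = 1/(1 − f) ≈ 1/0.5882 ≈ 1.7001.
Single-dose peak C₀ = D/Vd = 727/130 ≈ 5.592 μg/mL.
Steady-state peak Cmax,ss = C₀·R ≈ 5.592 × 1.7001 ≈ 9.507 μg/mL.
Peak 9.5 μg/mL vs MTC 8 μg/mL: exceeds toxic threshold.

9.5 μg/mL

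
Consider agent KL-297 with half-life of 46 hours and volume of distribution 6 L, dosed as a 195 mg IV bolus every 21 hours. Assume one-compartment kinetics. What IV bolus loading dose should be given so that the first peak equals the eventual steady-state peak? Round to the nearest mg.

f = (1/2)^(21/46) ≈ 0.728741; accumulation ratio R = 1/(1−f) ≈ 3.68651.
Loading dose to hit Cmax,ss on first dose: D_load = D_maint·R ≈ 195 × 3.68651 ≈ 718.87 mg.

719 mg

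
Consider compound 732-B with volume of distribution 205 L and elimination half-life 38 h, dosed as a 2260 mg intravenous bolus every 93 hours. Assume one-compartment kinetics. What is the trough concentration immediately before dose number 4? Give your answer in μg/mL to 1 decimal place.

2.5 μg/mL

f = (1/2)^(τ/t½) = (1/2)^(93/38) ≈ 0.1833.
C₀ = D/Vd = 2260/205 ≈ 11.024 μg/mL.
Before the 4th dose, 3 doses have been given. Superposition: Cmin = C₀·(f + f² + … + f^3).
≈ 11.024 × (0.1833 + 0.0336 + 0.0062) ≈ 11.024 × 0.2231 ≈ 2.459 μg/mL.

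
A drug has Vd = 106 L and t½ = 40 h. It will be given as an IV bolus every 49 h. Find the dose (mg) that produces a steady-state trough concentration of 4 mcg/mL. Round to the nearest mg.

567 mg

τ/t½ = 49/40 ≈ 1.225, so f = (1/2)^(49/40) ≈ 0.427798.
Cmin,ss = (D/Vd)·f/(1−f), so D = Cmin,ss·Vd·(1−f)/f.
D = 4 × 106 × (1−f)/f ≈ 4 × 106 × 1.33755 ≈ 567.12 mg.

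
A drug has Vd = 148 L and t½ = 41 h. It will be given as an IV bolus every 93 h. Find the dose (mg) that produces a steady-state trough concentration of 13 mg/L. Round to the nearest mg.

7345 mg

τ/t½ = 93/41 ≈ 2.2683, so f = (1/2)^(93/41) ≈ 0.207575.
Cmin,ss = (D/Vd)·f/(1−f), so D = Cmin,ss·Vd·(1−f)/f.
D = 13 × 148 × (1−f)/f ≈ 13 × 148 × 3.81754 ≈ 7344.95 mg.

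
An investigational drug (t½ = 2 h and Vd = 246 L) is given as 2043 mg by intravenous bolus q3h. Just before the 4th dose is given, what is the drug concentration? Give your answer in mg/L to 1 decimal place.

f = (1/2)^(τ/t½) = (1/2)^(3/2) ≈ 0.3536.
C₀ = D/Vd = 2043/246 ≈ 8.305 mg/L.
Before the 4th dose, 3 doses have been given. Superposition: Cmin = C₀·(f + f² + … + f^3).
≈ 8.305 × (0.3536 + 0.1250 + 0.0442) ≈ 8.305 × 0.5228 ≈ 4.342 mg/L.

4.3 mg/L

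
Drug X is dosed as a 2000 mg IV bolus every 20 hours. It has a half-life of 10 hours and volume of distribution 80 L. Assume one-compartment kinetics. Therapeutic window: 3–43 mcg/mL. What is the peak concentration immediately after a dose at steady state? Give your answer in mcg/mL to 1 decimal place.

33.3 mcg/mL

τ = 20 h = 2 half-lives, so f = (1/2)^2 = 0.25.
At steady state, R = 1/(1 − 0.25) = 4/3.
Single-dose peak C₀ = D/Vd = 2000/80 = 25 mcg/mL.
Steady-state peak Cmax,ss = C₀·R = 25 × 4/3 ≈ 33.333 mcg/mL.
Peak 33.3 mcg/mL vs MTC 43 mcg/mL: below toxic threshold.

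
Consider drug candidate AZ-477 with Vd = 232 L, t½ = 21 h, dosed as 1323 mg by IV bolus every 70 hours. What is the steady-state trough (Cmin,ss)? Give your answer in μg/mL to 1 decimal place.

0.6 μg/mL

k = ln2/t½ = ln2/21 ≈ 0.033007 h⁻¹; fraction remaining f = e^(−kτ) = e^(−0.033007×70) ≈ 0.0992.
Accumulation ratio R = 1/(1 − f) ≈ 1/0.9008 ≈ 1.1101.
Single-dose peak C₀ = D/Vd = 1323/232 ≈ 5.703 μg/mL.
Steady-state peak Cmax,ss = C₀·R ≈ 5.703 × 1.1101 ≈ 6.331 μg/mL.
One interval later, Cmin,ss = Cmax,ss·e^(−kτ) ≈ 6.331 × 0.0992 ≈ 0.628 μg/mL.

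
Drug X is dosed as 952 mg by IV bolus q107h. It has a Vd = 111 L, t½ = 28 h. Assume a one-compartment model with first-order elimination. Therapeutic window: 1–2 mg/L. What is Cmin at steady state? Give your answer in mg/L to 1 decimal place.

0.7 mg/L

k = ln2/t½ = ln2/28 ≈ 0.024755 h⁻¹; fraction remaining f = e^(−kτ) = e^(−0.024755×107) ≈ 0.0707.
Accumulation ratio R = 1/(1 − f) ≈ 1/0.9293 ≈ 1.0761.
Each bolus raises the concentration by D/Vd = 952/111 ≈ 8.577 mg/L.
Steady-state peak Cmax,ss = C₀·R ≈ 8.577 × 1.0761 ≈ 9.230 mg/L.
One interval later, Cmin,ss = Cmax,ss·e^(−kτ) ≈ 9.230 × 0.0707 ≈ 0.653 mg/L.
Trough 0.7 mg/L vs MEC 1 mg/L: subtherapeutic.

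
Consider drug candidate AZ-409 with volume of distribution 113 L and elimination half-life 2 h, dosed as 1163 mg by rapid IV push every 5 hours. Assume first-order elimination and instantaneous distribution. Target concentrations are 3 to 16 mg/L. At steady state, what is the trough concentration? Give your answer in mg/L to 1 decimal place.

2.2 mg/L

τ/t½ = 5/2 ≈ 2.5, so fraction remaining f = (1/2)^(5/2) ≈ 0.1768.
Accumulation ratio R = 1/(1 − f) ≈ 1/0.8232 ≈ 1.2148.
Single-dose peak C₀ = D/Vd = 1163/113 ≈ 10.292 mg/L.
Cmax,ss = C₀/(1 − f) ≈ 10.292/0.8232 ≈ 12.502 mg/L.
One interval later, Cmin,ss = Cmax,ss·e^(−kτ) ≈ 12.502 × 0.1768 ≈ 2.210 mg/L.
Trough 2.2 mg/L vs MEC 3 mg/L: subtherapeutic.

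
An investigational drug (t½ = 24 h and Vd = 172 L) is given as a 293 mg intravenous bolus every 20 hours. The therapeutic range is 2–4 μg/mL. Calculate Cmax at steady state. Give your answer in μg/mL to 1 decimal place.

τ/t½ = 20/24 ≈ 0.83333, so fraction remaining f = (1/2)^(20/24) ≈ 0.5612.
Accumulation ratio R = 1/(1 − f) ≈ 1/0.4388 ≈ 2.2789.
Each bolus raises the concentration by D/Vd = 293/172 ≈ 1.703 μg/mL.
Cmax,ss = C₀/(1 − f) ≈ 1.703/0.4388 ≈ 3.881 μg/mL.
Peak 3.9 μg/mL vs MTC 4 μg/mL: below toxic threshold.

3.9 μg/mL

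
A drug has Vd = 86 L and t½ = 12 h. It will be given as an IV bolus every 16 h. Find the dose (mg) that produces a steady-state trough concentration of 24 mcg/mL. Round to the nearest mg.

τ/t½ = 16/12 ≈ 1.3333, so f = (1/2)^(16/12) ≈ 0.396850.
Cmin,ss = (D/Vd)·f/(1−f), so D = Cmin,ss·Vd·(1−f)/f.
D = 24 × 86 × (1−f)/f ≈ 24 × 86 × 1.51984 ≈ 3136.95 mg.

3137 mg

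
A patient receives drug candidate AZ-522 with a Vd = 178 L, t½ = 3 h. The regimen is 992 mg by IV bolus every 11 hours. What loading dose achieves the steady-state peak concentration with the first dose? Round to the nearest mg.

f = (1/2)^(11/3) ≈ 0.078745; accumulation ratio R = 1/(1−f) ≈ 1.08548.
Loading dose to hit Cmax,ss on first dose: D_load = D_maint·R ≈ 992 × 1.08548 ≈ 1076.80 mg.

1077 mg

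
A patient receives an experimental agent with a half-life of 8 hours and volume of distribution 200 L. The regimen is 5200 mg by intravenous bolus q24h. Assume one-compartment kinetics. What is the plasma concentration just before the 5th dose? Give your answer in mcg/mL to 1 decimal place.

3.7 mcg/mL

f = (1/2)^(τ/t½) = (1/2)^(24/8) ≈ 0.1250.
C₀ = D/Vd = 5200/200 ≈ 26.000 mcg/mL.
Before the 5th dose, 4 doses have been given. Superposition: Cmin = C₀·(f + f² + … + f^4).
≈ 26.000 × (0.1250 + 0.0156 + 0.0020 + 0.0002) ≈ 26.000 × 0.1428 ≈ 3.713 mcg/mL.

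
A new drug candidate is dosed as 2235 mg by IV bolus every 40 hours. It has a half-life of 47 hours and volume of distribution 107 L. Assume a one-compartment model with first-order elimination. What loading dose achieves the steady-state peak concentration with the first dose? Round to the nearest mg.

5015 mg

f = (1/2)^(40/47) ≈ 0.554376; accumulation ratio R = 1/(1−f) ≈ 2.24404.
Loading dose to hit Cmax,ss on first dose: D_load = D_maint·R ≈ 2235 × 2.24404 ≈ 5015.43 mg.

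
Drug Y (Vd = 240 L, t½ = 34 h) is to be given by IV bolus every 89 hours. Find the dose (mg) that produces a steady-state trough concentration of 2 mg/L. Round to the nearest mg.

2466 mg

τ/t½ = 89/34 ≈ 2.6176, so f = (1/2)^(89/34) ≈ 0.162933.
Cmin,ss = (D/Vd)·f/(1−f), so D = Cmin,ss·Vd·(1−f)/f.
D = 2 × 240 × (1−f)/f ≈ 2 × 240 × 5.13749 ≈ 2466.00 mg.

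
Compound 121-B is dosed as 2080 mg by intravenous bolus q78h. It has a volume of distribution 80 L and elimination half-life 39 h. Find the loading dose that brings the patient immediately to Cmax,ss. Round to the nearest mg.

2773 mg

f = (1/2)^(78/39) ≈ 0.250000; accumulation ratio R = 1/(1−f) ≈ 1.33333.
Loading dose to hit Cmax,ss on first dose: D_load = D_maint·R ≈ 2080 × 1.33333 ≈ 2773.33 mg.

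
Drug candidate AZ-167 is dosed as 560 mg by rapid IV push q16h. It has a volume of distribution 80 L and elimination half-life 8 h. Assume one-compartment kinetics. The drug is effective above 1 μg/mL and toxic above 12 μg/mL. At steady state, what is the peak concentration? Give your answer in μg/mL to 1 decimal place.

The dosing interval is 2 half-lives, so f = 2^(−2) = 0.25.
Accumulation ratio R = 1/(1 − f) = 1/0.75 = 4/3.
Single-dose peak C₀ = D/Vd = 560/80 = 7 μg/mL.
Steady-state peak Cmax,ss = C₀·R = 7 × 4/3 ≈ 9.333 μg/mL.
Peak 9.3 μg/mL vs MTC 12 μg/mL: below toxic threshold.

9.3 μg/mL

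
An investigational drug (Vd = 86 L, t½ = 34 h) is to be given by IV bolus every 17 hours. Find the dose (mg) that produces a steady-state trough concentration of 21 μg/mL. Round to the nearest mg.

τ/t½ = 17/34 ≈ 0.5, so f = (1/2)^(17/34) ≈ 0.707107.
Cmin,ss = (D/Vd)·f/(1−f), so D = Cmin,ss·Vd·(1−f)/f.
D = 21 × 86 × (1−f)/f ≈ 21 × 86 × 0.41421 ≈ 748.06 mg.

748 mg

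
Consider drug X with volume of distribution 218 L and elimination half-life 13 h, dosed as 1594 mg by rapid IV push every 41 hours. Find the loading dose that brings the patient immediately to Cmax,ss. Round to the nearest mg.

f = (1/2)^(41/13) ≈ 0.112356; accumulation ratio R = 1/(1−f) ≈ 1.12658.
Loading dose to hit Cmax,ss on first dose: D_load = D_maint·R ≈ 1594 × 1.12658 ≈ 1795.77 mg.

1796 mg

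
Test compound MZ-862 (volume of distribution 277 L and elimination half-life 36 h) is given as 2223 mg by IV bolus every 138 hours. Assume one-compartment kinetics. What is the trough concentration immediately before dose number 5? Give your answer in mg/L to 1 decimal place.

f = (1/2)^(τ/t½) = (1/2)^(138/36) ≈ 0.0702.
C₀ = D/Vd = 2223/277 ≈ 8.025 mg/L.
Before the 5th dose, 4 doses have been given. Superposition: Cmin = C₀·(f + f² + … + f^4).
≈ 8.025 × (0.0702 + 0.0049 + 0.0003 + 0.0000) ≈ 8.025 × 0.0754 ≈ 0.605 mg/L.

0.6 mg/L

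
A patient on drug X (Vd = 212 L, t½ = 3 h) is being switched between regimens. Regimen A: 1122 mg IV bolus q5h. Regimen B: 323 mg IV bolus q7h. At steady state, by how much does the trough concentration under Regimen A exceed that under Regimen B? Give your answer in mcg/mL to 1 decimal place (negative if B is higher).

Regimen A: f = (1/2)^(5/3) ≈ 0.3150; Cmin,ss = (1122/212)·f/(1−f) ≈ 2.434 mcg/mL.
Regimen B: f = (1/2)^(7/3) ≈ 0.1984; Cmin,ss = (323/212)·f/(1−f) ≈ 0.377 mcg/mL.
Difference ≈ 2.434 − 0.377 ≈ 2.057 mcg/mL.

2.1 mcg/mL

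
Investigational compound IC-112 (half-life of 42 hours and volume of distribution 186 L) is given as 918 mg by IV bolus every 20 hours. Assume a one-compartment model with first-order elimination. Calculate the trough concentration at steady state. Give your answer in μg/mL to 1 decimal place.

12.6 μg/mL

k = ln2/t½ = ln2/42 ≈ 0.016504 h⁻¹; fraction remaining f = e^(−kτ) = e^(−0.016504×20) ≈ 0.7189.
Single-dose peak C₀ = D/Vd = 918/186 ≈ 4.935 μg/mL.
Steady-state trough Cmin,ss = C₀·f/(1−f) ≈ 4.935 × 0.7189/0.2811 ≈ 12.621 μg/mL.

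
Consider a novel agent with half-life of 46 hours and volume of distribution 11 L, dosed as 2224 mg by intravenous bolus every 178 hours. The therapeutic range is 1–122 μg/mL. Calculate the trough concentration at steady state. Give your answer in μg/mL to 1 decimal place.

14.8 μg/mL

Over one 178-h interval, 178/46 ≈ 3.8696 half-lives elapse, leaving f ≈ 0.0684 of each dose.
Each bolus raises the concentration by D/Vd = 2224/11 ≈ 202.182 μg/mL.
Steady-state trough Cmin,ss = C₀·f/(1−f) ≈ 202.182 × 0.0684/0.9316 ≈ 14.845 μg/mL.
Trough 14.8 μg/mL vs MEC 1 μg/mL: adequate.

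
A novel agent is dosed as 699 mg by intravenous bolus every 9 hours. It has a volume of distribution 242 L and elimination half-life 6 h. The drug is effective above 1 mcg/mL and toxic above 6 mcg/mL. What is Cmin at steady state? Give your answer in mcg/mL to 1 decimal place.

τ/t½ = 9/6 ≈ 1.5, so fraction remaining f = (1/2)^(9/6) ≈ 0.3536.
Each bolus raises the concentration by D/Vd = 699/242 ≈ 2.888 mcg/mL.
Steady-state trough Cmin,ss = C₀·f/(1−f) ≈ 2.888 × 0.3536/0.6464 ≈ 1.580 mcg/mL.
Trough 1.6 mcg/mL vs MEC 1 mcg/mL: adequate.

1.6 mcg/mL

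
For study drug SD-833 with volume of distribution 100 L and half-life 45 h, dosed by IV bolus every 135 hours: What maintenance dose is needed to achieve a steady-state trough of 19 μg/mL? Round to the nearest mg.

13300 mg

τ/t½ = 135/45 ≈ 3, so f = (1/2)^(135/45) ≈ 0.125000.
Cmin,ss = (D/Vd)·f/(1−f), so D = Cmin,ss·Vd·(1−f)/f.
D = 19 × 100 × (1−f)/f ≈ 19 × 100 × 7.00000 ≈ 13300.00 mg.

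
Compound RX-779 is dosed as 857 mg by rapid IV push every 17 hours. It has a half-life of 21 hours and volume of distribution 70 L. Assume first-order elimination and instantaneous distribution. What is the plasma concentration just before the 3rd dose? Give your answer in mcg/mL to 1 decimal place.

f = (1/2)^(τ/t½) = (1/2)^(17/21) ≈ 0.5706.
C₀ = D/Vd = 857/70 ≈ 12.243 mcg/mL.
Before the 3rd dose, 2 doses have been given. Superposition: Cmin = C₀·(f + f²).
≈ 12.243 × (0.5706 + 0.3256) ≈ 12.243 × 0.8962 ≈ 10.972 mcg/mL.

11.0 mcg/mL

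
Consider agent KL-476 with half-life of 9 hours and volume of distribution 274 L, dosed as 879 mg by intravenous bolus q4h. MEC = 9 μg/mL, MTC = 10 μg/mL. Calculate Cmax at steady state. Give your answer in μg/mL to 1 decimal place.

12.1 μg/mL

k = ln2/t½ = ln2/9 ≈ 0.077016 h⁻¹; fraction remaining f = e^(−kτ) = e^(−0.077016×4) ≈ 0.7349.
Accumulation ratio R = 1/(1 − f) ≈ 1/0.2651 ≈ 3.7722.
Each bolus raises the concentration by D/Vd = 879/274 ≈ 3.208 μg/mL.
Steady-state peak Cmax,ss = C₀·R ≈ 3.208 × 3.7722 ≈ 12.101 μg/mL.
Peak 12.1 μg/mL vs MTC 10 μg/mL: exceeds toxic threshold.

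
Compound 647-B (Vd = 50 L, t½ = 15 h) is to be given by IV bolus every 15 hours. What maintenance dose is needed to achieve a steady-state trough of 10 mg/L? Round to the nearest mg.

τ/t½ = 15/15 ≈ 1, so f = (1/2)^(15/15) ≈ 0.500000.
Cmin,ss = (D/Vd)·f/(1−f), so D = Cmin,ss·Vd·(1−f)/f.
D = 10 × 50 × (1−f)/f ≈ 10 × 50 × 1.00000 ≈ 500.00 mg.

500 mg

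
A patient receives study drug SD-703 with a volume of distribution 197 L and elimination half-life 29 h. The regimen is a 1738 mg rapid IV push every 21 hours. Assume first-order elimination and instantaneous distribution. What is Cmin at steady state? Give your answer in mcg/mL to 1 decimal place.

13.5 mcg/mL

Over one 21-h interval, 21/29 ≈ 0.72414 half-lives elapse, leaving f ≈ 0.6054 of each dose.
Accumulation ratio R = 1/(1 − f) ≈ 1/0.3946 ≈ 2.5342.
Each bolus raises the concentration by D/Vd = 1738/197 ≈ 8.822 mcg/mL.
Steady-state peak Cmax,ss = C₀·R ≈ 8.822 × 2.5342 ≈ 22.357 mcg/mL.
One interval later, Cmin,ss = Cmax,ss·e^(−kτ) ≈ 22.357 × 0.6054 ≈ 13.535 mcg/mL.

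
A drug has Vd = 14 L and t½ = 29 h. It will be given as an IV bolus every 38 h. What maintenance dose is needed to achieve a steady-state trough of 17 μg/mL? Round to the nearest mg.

352 mg

τ/t½ = 38/29 ≈ 1.3103, so f = (1/2)^(38/29) ≈ 0.403224.
Cmin,ss = (D/Vd)·f/(1−f), so D = Cmin,ss·Vd·(1−f)/f.
D = 17 × 14 × (1−f)/f ≈ 17 × 14 × 1.48001 ≈ 352.24 mg.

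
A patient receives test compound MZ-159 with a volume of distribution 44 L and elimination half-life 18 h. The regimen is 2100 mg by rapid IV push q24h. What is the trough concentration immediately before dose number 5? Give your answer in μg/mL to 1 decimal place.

30.6 μg/mL

f = (1/2)^(τ/t½) = (1/2)^(24/18) ≈ 0.3969.
C₀ = D/Vd = 2100/44 ≈ 47.727 μg/mL.
Before the 5th dose, 4 doses have been given. Superposition: Cmin = C₀·(f + f² + … + f^4).
≈ 47.727 × (0.3969 + 0.1575 + 0.0625 + 0.0248) ≈ 47.727 × 0.6417 ≈ 30.626 μg/mL.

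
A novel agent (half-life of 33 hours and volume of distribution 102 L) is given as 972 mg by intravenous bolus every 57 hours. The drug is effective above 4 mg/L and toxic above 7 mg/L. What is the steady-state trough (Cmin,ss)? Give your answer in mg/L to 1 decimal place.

Over one 57-h interval, 57/33 ≈ 1.7273 half-lives elapse, leaving f ≈ 0.3020 of each dose.
At steady state, accumulation factor R = 1/(1 − e^(−kτ)) ≈ 1.4327.
Single-dose peak C₀ = D/Vd = 972/102 ≈ 9.529 mg/L.
Steady-state peak Cmax,ss = C₀·R ≈ 9.529 × 1.4327 ≈ 13.652 mg/L.
One interval later, Cmin,ss = Cmax,ss·e^(−kτ) ≈ 13.652 × 0.3020 ≈ 4.123 mg/L.
Trough 4.1 mg/L vs MEC 4 mg/L: adequate.

4.1 mg/L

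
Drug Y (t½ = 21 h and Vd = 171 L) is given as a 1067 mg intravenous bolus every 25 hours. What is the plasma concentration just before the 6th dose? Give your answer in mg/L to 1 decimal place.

4.8 mg/L

f = (1/2)^(τ/t½) = (1/2)^(25/21) ≈ 0.4382.
C₀ = D/Vd = 1067/171 ≈ 6.240 mg/L.
Before the 6th dose, 5 doses have been given. Superposition: Cmin = C₀·(f + f² + … + f^5).
≈ 6.240 × (0.4382 + 0.1920 + 0.0841 + 0.0369 + 0.0162) ≈ 6.240 × 0.7674 ≈ 4.789 mg/L.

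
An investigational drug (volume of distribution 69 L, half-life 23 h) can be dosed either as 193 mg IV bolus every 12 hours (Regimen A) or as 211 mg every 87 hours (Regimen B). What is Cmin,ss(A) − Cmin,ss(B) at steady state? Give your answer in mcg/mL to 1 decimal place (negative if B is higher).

6.2 mcg/mL

Regimen A: f = (1/2)^(12/23) ≈ 0.6965; Cmin,ss = (193/69)·f/(1−f) ≈ 6.419 mcg/mL.
Regimen B: f = (1/2)^(87/23) ≈ 0.0727; Cmin,ss = (211/69)·f/(1−f) ≈ 0.240 mcg/mL.
Difference ≈ 6.419 − 0.240 ≈ 6.179 mcg/mL.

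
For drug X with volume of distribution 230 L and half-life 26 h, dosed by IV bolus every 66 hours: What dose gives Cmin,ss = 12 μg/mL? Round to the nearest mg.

τ/t½ = 66/26 ≈ 2.5385, so f = (1/2)^(66/26) ≈ 0.172126.
Cmin,ss = (D/Vd)·f/(1−f), so D = Cmin,ss·Vd·(1−f)/f.
D = 12 × 230 × (1−f)/f ≈ 12 × 230 × 4.80970 ≈ 13274.77 mg.

13275 mg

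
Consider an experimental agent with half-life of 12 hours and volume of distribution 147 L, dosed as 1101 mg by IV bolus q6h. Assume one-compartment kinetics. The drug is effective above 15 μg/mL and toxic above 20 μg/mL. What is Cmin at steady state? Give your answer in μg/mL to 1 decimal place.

18.1 μg/mL

k = ln2/t½ = ln2/12 ≈ 0.057762 h⁻¹; fraction remaining f = e^(−kτ) = e^(−0.057762×6) ≈ 0.7071.
At steady state, accumulation factor R = 1/(1 − e^(−kτ)) ≈ 3.4141.
Single-dose peak C₀ = D/Vd = 1101/147 ≈ 7.490 μg/mL.
Cmax,ss = C₀/(1 − f) ≈ 7.490/0.2929 ≈ 25.572 μg/mL.
One interval later, Cmin,ss = Cmax,ss·e^(−kτ) ≈ 25.572 × 0.7071 ≈ 18.082 μg/mL.
Trough 18.1 μg/mL vs MEC 15 μg/mL: adequate.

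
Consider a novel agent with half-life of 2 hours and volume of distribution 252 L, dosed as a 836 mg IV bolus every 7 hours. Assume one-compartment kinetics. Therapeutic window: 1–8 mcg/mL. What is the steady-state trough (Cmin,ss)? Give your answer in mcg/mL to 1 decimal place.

τ/t½ = 7/2 ≈ 3.5, so fraction remaining f = (1/2)^(7/2) ≈ 0.0884.
Accumulation ratio R = 1/(1 − f) ≈ 1/0.9116 ≈ 1.0970.
Each bolus raises the concentration by D/Vd = 836/252 ≈ 3.317 mcg/mL.
Steady-state peak Cmax,ss = C₀·R ≈ 3.317 × 1.0970 ≈ 3.639 mcg/mL.
Steady-state trough Cmin,ss = Cmax,ss·f ≈ 3.639 × 0.0884 ≈ 0.322 mcg/mL.
Trough 0.3 mcg/mL vs MEC 1 mcg/mL: subtherapeutic.

0.3 mcg/mL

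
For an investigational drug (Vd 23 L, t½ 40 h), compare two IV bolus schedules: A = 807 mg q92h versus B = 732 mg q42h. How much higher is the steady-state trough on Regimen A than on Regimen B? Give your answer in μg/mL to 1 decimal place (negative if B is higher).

Regimen A: f = (1/2)^(92/40) ≈ 0.2031; Cmin,ss = (807/23)·f/(1−f) ≈ 8.942 μg/mL.
Regimen B: f = (1/2)^(42/40) ≈ 0.4830; Cmin,ss = (732/23)·f/(1−f) ≈ 29.733 μg/mL.
Difference ≈ 8.942 − 29.733 ≈ -20.791 μg/mL.

-20.8 μg/mL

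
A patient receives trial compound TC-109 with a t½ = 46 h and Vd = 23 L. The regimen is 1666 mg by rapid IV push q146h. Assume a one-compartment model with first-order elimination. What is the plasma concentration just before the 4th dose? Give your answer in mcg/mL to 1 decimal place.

9.0 mcg/mL

f = (1/2)^(τ/t½) = (1/2)^(146/46) ≈ 0.1108.
C₀ = D/Vd = 1666/23 ≈ 72.435 mcg/mL.
Before the 4th dose, 3 doses have been given. Superposition: Cmin = C₀·(f + f² + … + f^3).
≈ 72.435 × (0.1108 + 0.0123 + 0.0014) ≈ 72.435 × 0.1245 ≈ 9.018 mcg/mL.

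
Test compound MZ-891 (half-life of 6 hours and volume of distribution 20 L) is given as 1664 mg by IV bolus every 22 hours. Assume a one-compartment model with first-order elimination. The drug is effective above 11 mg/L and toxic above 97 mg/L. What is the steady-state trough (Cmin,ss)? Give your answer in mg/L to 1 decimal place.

Over one 22-h interval, 22/6 ≈ 3.6667 half-lives elapse, leaving f ≈ 0.0787 of each dose.
Accumulation ratio R = 1/(1 − f) ≈ 1/0.9213 ≈ 1.0854.
Each bolus raises the concentration by D/Vd = 1664/20 ≈ 83.200 mg/L.
Steady-state peak Cmax,ss = C₀·R ≈ 83.200 × 1.0854 ≈ 90.305 mg/L.
Steady-state trough Cmin,ss = Cmax,ss·f ≈ 90.305 × 0.0787 ≈ 7.107 mg/L.
Trough 7.1 mg/L vs MEC 11 mg/L: subtherapeutic.

7.1 mg/L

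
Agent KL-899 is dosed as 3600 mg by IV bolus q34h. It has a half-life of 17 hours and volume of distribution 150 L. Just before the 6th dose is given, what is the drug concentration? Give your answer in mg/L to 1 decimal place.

f = (1/2)^(τ/t½) = (1/2)^(34/17) ≈ 0.2500.
C₀ = D/Vd = 3600/150 ≈ 24.000 mg/L.
Before the 6th dose, 5 doses have been given. Superposition: Cmin = C₀·(f + f² + … + f^5).
≈ 24.000 × (0.2500 + 0.0625 + 0.0156 + 0.0039 + 0.0010) ≈ 24.000 × 0.3330 ≈ 7.992 mg/L.

8.0 mg/L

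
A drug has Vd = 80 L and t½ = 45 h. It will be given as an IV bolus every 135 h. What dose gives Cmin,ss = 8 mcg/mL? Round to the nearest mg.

4480 mg

τ/t½ = 135/45 ≈ 3, so f = (1/2)^(135/45) ≈ 0.125000.
Cmin,ss = (D/Vd)·f/(1−f), so D = Cmin,ss·Vd·(1−f)/f.
D = 8 × 80 × (1−f)/f ≈ 8 × 80 × 7.00000 ≈ 4480.00 mg.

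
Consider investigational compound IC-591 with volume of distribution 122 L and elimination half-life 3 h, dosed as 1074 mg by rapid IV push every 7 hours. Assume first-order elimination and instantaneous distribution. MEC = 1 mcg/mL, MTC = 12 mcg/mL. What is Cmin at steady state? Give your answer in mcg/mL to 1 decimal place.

τ/t½ = 7/3 ≈ 2.3333, so fraction remaining f = (1/2)^(7/3) ≈ 0.1984.
At steady state, accumulation factor R = 1/(1 − e^(−kτ)) ≈ 1.2475.
Each bolus raises the concentration by D/Vd = 1074/122 ≈ 8.803 mcg/mL.
Cmax,ss = C₀/(1 − f) ≈ 8.803/0.8016 ≈ 10.982 mcg/mL.
One interval later, Cmin,ss = Cmax,ss·e^(−kτ) ≈ 10.982 × 0.1984 ≈ 2.179 mcg/mL.
Trough 2.2 mcg/mL vs MEC 1 mcg/mL: adequate.

2.2 mcg/mL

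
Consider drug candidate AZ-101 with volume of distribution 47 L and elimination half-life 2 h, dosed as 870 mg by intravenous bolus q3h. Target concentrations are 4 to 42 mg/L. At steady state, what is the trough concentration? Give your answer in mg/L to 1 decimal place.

k = ln2/t½ = ln2/2 ≈ 0.346574 h⁻¹; fraction remaining f = e^(−kτ) = e^(−0.346574×3) ≈ 0.3536.
Single-dose peak C₀ = D/Vd = 870/47 ≈ 18.511 mg/L.
Steady-state trough Cmin,ss = C₀·f/(1−f) ≈ 18.511 × 0.3536/0.6464 ≈ 10.126 mg/L.
Trough 10.1 mg/L vs MEC 4 mg/L: adequate.

10.1 mg/L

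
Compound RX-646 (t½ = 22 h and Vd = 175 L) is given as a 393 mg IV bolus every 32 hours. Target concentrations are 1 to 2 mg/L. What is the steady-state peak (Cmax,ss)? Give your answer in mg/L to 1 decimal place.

3.5 mg/L

k = ln2/t½ = ln2/22 ≈ 0.031507 h⁻¹; fraction remaining f = e^(−kτ) = e^(−0.031507×32) ≈ 0.3649.
Accumulation ratio R = 1/(1 − f) ≈ 1/0.6351 ≈ 1.5746.
Single-dose peak C₀ = D/Vd = 393/175 ≈ 2.246 mg/L.
Steady-state peak Cmax,ss = C₀·R ≈ 2.246 × 1.5746 ≈ 3.537 mg/L.
Peak 3.5 mg/L vs MTC 2 mg/L: exceeds toxic threshold.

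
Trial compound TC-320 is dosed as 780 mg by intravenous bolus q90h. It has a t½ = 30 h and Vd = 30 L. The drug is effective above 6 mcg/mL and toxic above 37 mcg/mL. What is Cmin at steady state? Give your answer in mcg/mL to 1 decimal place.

τ = 90 h = 3 half-lives, so f = (1/2)^3 = 0.125.
At steady state, R = 1/(1 − 0.125) = 8/7.
Single-dose peak C₀ = D/Vd = 780/30 = 26 mcg/mL.
Steady-state peak Cmax,ss = C₀·R = 26 × 8/7 ≈ 29.714 mcg/mL.
Steady-state trough Cmin,ss = Cmax,ss·f ≈ 29.714 × 0.125 ≈ 3.714 mcg/mL.
Trough 3.7 mcg/mL vs MEC 6 mcg/mL: subtherapeutic.

3.7 mcg/mL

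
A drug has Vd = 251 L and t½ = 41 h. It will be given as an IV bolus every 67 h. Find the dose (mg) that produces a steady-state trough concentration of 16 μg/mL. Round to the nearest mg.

8450 mg

τ/t½ = 67/41 ≈ 1.6341, so f = (1/2)^(67/41) ≈ 0.322161.
Cmin,ss = (D/Vd)·f/(1−f), so D = Cmin,ss·Vd·(1−f)/f.
D = 16 × 251 × (1−f)/f ≈ 16 × 251 × 2.10404 ≈ 8449.82 mg.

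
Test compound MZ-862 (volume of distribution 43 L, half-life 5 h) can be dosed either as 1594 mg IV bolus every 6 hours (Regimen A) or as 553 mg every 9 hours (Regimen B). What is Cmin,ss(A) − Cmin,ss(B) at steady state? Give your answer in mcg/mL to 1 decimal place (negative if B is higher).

23.4 mcg/mL

Regimen A: f = (1/2)^(6/5) ≈ 0.4353; Cmin,ss = (1594/43)·f/(1−f) ≈ 28.575 mcg/mL.
Regimen B: f = (1/2)^(9/5) ≈ 0.2872; Cmin,ss = (553/43)·f/(1−f) ≈ 5.182 mcg/mL.
Difference ≈ 28.575 − 5.182 ≈ 23.393 mcg/mL.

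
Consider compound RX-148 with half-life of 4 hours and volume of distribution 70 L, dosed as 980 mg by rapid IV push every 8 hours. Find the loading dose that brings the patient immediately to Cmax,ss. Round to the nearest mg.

1307 mg

f = (1/2)^(8/4) ≈ 0.250000; accumulation ratio R = 1/(1−f) ≈ 1.33333.
Loading dose to hit Cmax,ss on first dose: D_load = D_maint·R ≈ 980 × 1.33333 ≈ 1306.66 mg.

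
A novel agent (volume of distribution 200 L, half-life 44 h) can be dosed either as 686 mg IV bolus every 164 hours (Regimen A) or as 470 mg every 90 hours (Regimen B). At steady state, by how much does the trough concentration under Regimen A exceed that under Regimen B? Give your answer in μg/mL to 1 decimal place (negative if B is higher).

Regimen A: f = (1/2)^(164/44) ≈ 0.0755; Cmin,ss = (686/200)·f/(1−f) ≈ 0.280 μg/mL.
Regimen B: f = (1/2)^(90/44) ≈ 0.2422; Cmin,ss = (470/200)·f/(1−f) ≈ 0.751 μg/mL.
Difference ≈ 0.280 − 0.751 ≈ -0.471 μg/mL.

-0.5 μg/mL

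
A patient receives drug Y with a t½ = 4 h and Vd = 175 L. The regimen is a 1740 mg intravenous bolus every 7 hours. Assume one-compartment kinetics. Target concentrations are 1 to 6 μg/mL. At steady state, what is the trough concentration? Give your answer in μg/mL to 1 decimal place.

4.2 μg/mL

Over one 7-h interval, 7/4 ≈ 1.75 half-lives elapse, leaving f ≈ 0.2973 of each dose.
Each bolus raises the concentration by D/Vd = 1740/175 ≈ 9.943 μg/mL.
Steady-state trough Cmin,ss = C₀·f/(1−f) ≈ 9.943 × 0.2973/0.7027 ≈ 4.207 μg/mL.
Trough 4.2 μg/mL vs MEC 1 μg/mL: adequate.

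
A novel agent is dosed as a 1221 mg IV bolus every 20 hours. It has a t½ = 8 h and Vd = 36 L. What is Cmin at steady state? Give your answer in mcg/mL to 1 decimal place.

7.3 mcg/mL

Over one 20-h interval, 20/8 ≈ 2.5 half-lives elapse, leaving f ≈ 0.1768 of each dose.
Accumulation ratio R = 1/(1 − f) ≈ 1/0.8232 ≈ 1.2148.
Single-dose peak C₀ = D/Vd = 1221/36 ≈ 33.917 mcg/mL.
Cmax,ss = C₀/(1 − f) ≈ 33.917/0.8232 ≈ 41.201 mcg/mL.
One interval later, Cmin,ss = Cmax,ss·e^(−kτ) ≈ 41.201 × 0.1768 ≈ 7.284 mcg/mL.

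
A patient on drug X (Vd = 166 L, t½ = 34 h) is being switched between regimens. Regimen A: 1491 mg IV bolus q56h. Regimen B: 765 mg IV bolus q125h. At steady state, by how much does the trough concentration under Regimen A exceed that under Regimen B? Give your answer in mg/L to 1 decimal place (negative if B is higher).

Regimen A: f = (1/2)^(56/34) ≈ 0.3193; Cmin,ss = (1491/166)·f/(1−f) ≈ 4.213 mg/L.
Regimen B: f = (1/2)^(125/34) ≈ 0.0782; Cmin,ss = (765/166)·f/(1−f) ≈ 0.391 mg/L.
Difference ≈ 4.213 − 0.391 ≈ 3.822 mg/L.

3.8 mg/L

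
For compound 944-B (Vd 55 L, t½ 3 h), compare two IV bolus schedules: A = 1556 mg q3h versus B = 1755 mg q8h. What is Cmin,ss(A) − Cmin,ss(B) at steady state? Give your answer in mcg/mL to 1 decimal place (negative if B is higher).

Regimen A: f = (1/2)^(3/3) ≈ 0.5000; Cmin,ss = (1556/55)·f/(1−f) ≈ 28.291 mcg/mL.
Regimen B: f = (1/2)^(8/3) ≈ 0.1575; Cmin,ss = (1755/55)·f/(1−f) ≈ 5.965 mcg/mL.
Difference ≈ 28.291 − 5.965 ≈ 22.326 mcg/mL.

22.3 mcg/mL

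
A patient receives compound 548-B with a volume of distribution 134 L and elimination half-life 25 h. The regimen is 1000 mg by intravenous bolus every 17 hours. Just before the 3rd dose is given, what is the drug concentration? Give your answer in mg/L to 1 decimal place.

f = (1/2)^(τ/t½) = (1/2)^(17/25) ≈ 0.6242.
C₀ = D/Vd = 1000/134 ≈ 7.463 mg/L.
Before the 3rd dose, 2 doses have been given. Superposition: Cmin = C₀·(f + f²).
≈ 7.463 × (0.6242 + 0.3896) ≈ 7.463 × 1.0138 ≈ 7.566 mg/L.

7.6 mg/L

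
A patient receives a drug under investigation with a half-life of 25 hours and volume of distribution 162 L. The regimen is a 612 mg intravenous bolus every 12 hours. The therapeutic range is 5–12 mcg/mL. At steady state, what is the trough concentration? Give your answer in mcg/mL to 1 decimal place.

9.6 mcg/mL

Over one 12-h interval, 12/25 ≈ 0.48 half-lives elapse, leaving f ≈ 0.7170 of each dose.
Single-dose peak C₀ = D/Vd = 612/162 ≈ 3.778 mcg/mL.
Steady-state trough Cmin,ss = C₀·f/(1−f) ≈ 3.778 × 0.7170/0.2830 ≈ 9.572 mcg/mL.
Trough 9.6 mcg/mL vs MEC 5 mcg/mL: adequate.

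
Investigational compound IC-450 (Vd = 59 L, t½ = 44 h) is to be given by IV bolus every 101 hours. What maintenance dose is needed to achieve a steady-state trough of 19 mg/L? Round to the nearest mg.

4382 mg

τ/t½ = 101/44 ≈ 2.2955, so f = (1/2)^(101/44) ≈ 0.203704.
Cmin,ss = (D/Vd)·f/(1−f), so D = Cmin,ss·Vd·(1−f)/f.
D = 19 × 59 × (1−f)/f ≈ 19 × 59 × 3.90908 ≈ 4382.08 mg.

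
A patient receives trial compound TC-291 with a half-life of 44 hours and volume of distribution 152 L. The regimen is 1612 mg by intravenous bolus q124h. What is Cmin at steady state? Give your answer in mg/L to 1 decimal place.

k = ln2/t½ = ln2/44 ≈ 0.015753 h⁻¹; fraction remaining f = e^(−kτ) = e^(−0.015753×124) ≈ 0.1418.
At steady state, accumulation factor R = 1/(1 − e^(−kτ)) ≈ 1.1652.
Each bolus raises the concentration by D/Vd = 1612/152 ≈ 10.605 mg/L.
Cmax,ss = C₀/(1 − f) ≈ 10.605/0.8582 ≈ 12.357 mg/L.
One interval later, Cmin,ss = Cmax,ss·e^(−kτ) ≈ 12.357 × 0.1418 ≈ 1.752 mg/L.

1.8 mg/L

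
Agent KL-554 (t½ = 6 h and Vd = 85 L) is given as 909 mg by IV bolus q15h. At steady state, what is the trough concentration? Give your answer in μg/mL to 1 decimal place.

τ/t½ = 15/6 ≈ 2.5, so fraction remaining f = (1/2)^(15/6) ≈ 0.1768.
Each bolus raises the concentration by D/Vd = 909/85 ≈ 10.694 μg/mL.
Steady-state trough Cmin,ss = C₀·f/(1−f) ≈ 10.694 × 0.1768/0.8232 ≈ 2.297 μg/mL.

2.3 μg/mL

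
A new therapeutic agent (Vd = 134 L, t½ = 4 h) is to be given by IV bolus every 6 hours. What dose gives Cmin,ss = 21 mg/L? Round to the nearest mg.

5145 mg

τ/t½ = 6/4 ≈ 1.5, so f = (1/2)^(6/4) ≈ 0.353553.
Cmin,ss = (D/Vd)·f/(1−f), so D = Cmin,ss·Vd·(1−f)/f.
D = 21 × 134 × (1−f)/f ≈ 21 × 134 × 1.82843 ≈ 5145.20 mg.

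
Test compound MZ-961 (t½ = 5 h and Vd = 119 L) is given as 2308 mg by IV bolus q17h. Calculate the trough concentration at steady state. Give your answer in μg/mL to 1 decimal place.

2.0 μg/mL

k = ln2/t½ = ln2/5 ≈ 0.138629 h⁻¹; fraction remaining f = e^(−kτ) = e^(−0.138629×17) ≈ 0.0947.
Single-dose peak C₀ = D/Vd = 2308/119 ≈ 19.395 μg/mL.
Steady-state trough Cmin,ss = C₀·f/(1−f) ≈ 19.395 × 0.0947/0.9053 ≈ 2.029 μg/mL.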